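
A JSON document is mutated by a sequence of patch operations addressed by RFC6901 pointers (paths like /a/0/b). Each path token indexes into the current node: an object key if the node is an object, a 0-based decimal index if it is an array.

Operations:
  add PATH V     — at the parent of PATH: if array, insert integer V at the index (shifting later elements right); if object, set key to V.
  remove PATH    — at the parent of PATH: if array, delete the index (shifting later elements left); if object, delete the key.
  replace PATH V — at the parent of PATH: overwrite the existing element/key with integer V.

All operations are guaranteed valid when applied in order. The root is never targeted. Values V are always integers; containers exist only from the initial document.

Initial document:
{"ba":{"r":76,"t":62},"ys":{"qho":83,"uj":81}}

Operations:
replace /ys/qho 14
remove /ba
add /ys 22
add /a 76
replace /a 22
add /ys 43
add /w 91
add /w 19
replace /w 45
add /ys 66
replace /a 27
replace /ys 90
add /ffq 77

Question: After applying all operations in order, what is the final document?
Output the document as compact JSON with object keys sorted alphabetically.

After op 1 (replace /ys/qho 14): {"ba":{"r":76,"t":62},"ys":{"qho":14,"uj":81}}
After op 2 (remove /ba): {"ys":{"qho":14,"uj":81}}
After op 3 (add /ys 22): {"ys":22}
After op 4 (add /a 76): {"a":76,"ys":22}
After op 5 (replace /a 22): {"a":22,"ys":22}
After op 6 (add /ys 43): {"a":22,"ys":43}
After op 7 (add /w 91): {"a":22,"w":91,"ys":43}
After op 8 (add /w 19): {"a":22,"w":19,"ys":43}
After op 9 (replace /w 45): {"a":22,"w":45,"ys":43}
After op 10 (add /ys 66): {"a":22,"w":45,"ys":66}
After op 11 (replace /a 27): {"a":27,"w":45,"ys":66}
After op 12 (replace /ys 90): {"a":27,"w":45,"ys":90}
After op 13 (add /ffq 77): {"a":27,"ffq":77,"w":45,"ys":90}

Answer: {"a":27,"ffq":77,"w":45,"ys":90}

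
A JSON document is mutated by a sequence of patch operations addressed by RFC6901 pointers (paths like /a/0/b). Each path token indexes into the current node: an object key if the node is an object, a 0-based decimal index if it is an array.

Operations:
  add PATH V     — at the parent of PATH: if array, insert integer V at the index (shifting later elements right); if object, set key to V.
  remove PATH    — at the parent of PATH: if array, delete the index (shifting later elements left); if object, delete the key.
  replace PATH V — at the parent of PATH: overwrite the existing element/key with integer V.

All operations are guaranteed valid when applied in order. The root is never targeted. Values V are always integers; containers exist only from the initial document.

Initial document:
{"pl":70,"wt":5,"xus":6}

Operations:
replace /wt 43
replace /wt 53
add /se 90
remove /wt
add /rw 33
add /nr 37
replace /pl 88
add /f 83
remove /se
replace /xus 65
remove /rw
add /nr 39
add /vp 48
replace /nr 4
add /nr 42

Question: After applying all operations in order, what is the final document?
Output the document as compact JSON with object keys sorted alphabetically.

After op 1 (replace /wt 43): {"pl":70,"wt":43,"xus":6}
After op 2 (replace /wt 53): {"pl":70,"wt":53,"xus":6}
After op 3 (add /se 90): {"pl":70,"se":90,"wt":53,"xus":6}
After op 4 (remove /wt): {"pl":70,"se":90,"xus":6}
After op 5 (add /rw 33): {"pl":70,"rw":33,"se":90,"xus":6}
After op 6 (add /nr 37): {"nr":37,"pl":70,"rw":33,"se":90,"xus":6}
After op 7 (replace /pl 88): {"nr":37,"pl":88,"rw":33,"se":90,"xus":6}
After op 8 (add /f 83): {"f":83,"nr":37,"pl":88,"rw":33,"se":90,"xus":6}
After op 9 (remove /se): {"f":83,"nr":37,"pl":88,"rw":33,"xus":6}
After op 10 (replace /xus 65): {"f":83,"nr":37,"pl":88,"rw":33,"xus":65}
After op 11 (remove /rw): {"f":83,"nr":37,"pl":88,"xus":65}
After op 12 (add /nr 39): {"f":83,"nr":39,"pl":88,"xus":65}
After op 13 (add /vp 48): {"f":83,"nr":39,"pl":88,"vp":48,"xus":65}
After op 14 (replace /nr 4): {"f":83,"nr":4,"pl":88,"vp":48,"xus":65}
After op 15 (add /nr 42): {"f":83,"nr":42,"pl":88,"vp":48,"xus":65}

Answer: {"f":83,"nr":42,"pl":88,"vp":48,"xus":65}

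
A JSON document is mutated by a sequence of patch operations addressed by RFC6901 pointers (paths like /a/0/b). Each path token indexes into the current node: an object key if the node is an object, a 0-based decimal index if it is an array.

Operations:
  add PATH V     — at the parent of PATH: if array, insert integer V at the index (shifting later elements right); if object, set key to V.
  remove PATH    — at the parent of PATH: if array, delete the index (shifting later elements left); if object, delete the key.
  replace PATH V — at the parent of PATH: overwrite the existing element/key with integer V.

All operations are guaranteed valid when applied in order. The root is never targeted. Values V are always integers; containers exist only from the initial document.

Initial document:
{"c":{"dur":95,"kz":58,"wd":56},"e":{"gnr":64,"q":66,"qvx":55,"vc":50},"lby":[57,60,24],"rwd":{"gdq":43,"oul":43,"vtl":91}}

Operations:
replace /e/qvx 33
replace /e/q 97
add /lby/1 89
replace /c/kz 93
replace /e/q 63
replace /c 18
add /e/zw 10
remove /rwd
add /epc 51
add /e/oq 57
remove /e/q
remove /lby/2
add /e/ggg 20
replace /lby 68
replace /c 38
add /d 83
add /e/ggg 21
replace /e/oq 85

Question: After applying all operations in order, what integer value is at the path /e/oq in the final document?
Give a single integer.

Answer: 85

Derivation:
After op 1 (replace /e/qvx 33): {"c":{"dur":95,"kz":58,"wd":56},"e":{"gnr":64,"q":66,"qvx":33,"vc":50},"lby":[57,60,24],"rwd":{"gdq":43,"oul":43,"vtl":91}}
After op 2 (replace /e/q 97): {"c":{"dur":95,"kz":58,"wd":56},"e":{"gnr":64,"q":97,"qvx":33,"vc":50},"lby":[57,60,24],"rwd":{"gdq":43,"oul":43,"vtl":91}}
After op 3 (add /lby/1 89): {"c":{"dur":95,"kz":58,"wd":56},"e":{"gnr":64,"q":97,"qvx":33,"vc":50},"lby":[57,89,60,24],"rwd":{"gdq":43,"oul":43,"vtl":91}}
After op 4 (replace /c/kz 93): {"c":{"dur":95,"kz":93,"wd":56},"e":{"gnr":64,"q":97,"qvx":33,"vc":50},"lby":[57,89,60,24],"rwd":{"gdq":43,"oul":43,"vtl":91}}
After op 5 (replace /e/q 63): {"c":{"dur":95,"kz":93,"wd":56},"e":{"gnr":64,"q":63,"qvx":33,"vc":50},"lby":[57,89,60,24],"rwd":{"gdq":43,"oul":43,"vtl":91}}
After op 6 (replace /c 18): {"c":18,"e":{"gnr":64,"q":63,"qvx":33,"vc":50},"lby":[57,89,60,24],"rwd":{"gdq":43,"oul":43,"vtl":91}}
After op 7 (add /e/zw 10): {"c":18,"e":{"gnr":64,"q":63,"qvx":33,"vc":50,"zw":10},"lby":[57,89,60,24],"rwd":{"gdq":43,"oul":43,"vtl":91}}
After op 8 (remove /rwd): {"c":18,"e":{"gnr":64,"q":63,"qvx":33,"vc":50,"zw":10},"lby":[57,89,60,24]}
After op 9 (add /epc 51): {"c":18,"e":{"gnr":64,"q":63,"qvx":33,"vc":50,"zw":10},"epc":51,"lby":[57,89,60,24]}
After op 10 (add /e/oq 57): {"c":18,"e":{"gnr":64,"oq":57,"q":63,"qvx":33,"vc":50,"zw":10},"epc":51,"lby":[57,89,60,24]}
After op 11 (remove /e/q): {"c":18,"e":{"gnr":64,"oq":57,"qvx":33,"vc":50,"zw":10},"epc":51,"lby":[57,89,60,24]}
After op 12 (remove /lby/2): {"c":18,"e":{"gnr":64,"oq":57,"qvx":33,"vc":50,"zw":10},"epc":51,"lby":[57,89,24]}
After op 13 (add /e/ggg 20): {"c":18,"e":{"ggg":20,"gnr":64,"oq":57,"qvx":33,"vc":50,"zw":10},"epc":51,"lby":[57,89,24]}
After op 14 (replace /lby 68): {"c":18,"e":{"ggg":20,"gnr":64,"oq":57,"qvx":33,"vc":50,"zw":10},"epc":51,"lby":68}
After op 15 (replace /c 38): {"c":38,"e":{"ggg":20,"gnr":64,"oq":57,"qvx":33,"vc":50,"zw":10},"epc":51,"lby":68}
After op 16 (add /d 83): {"c":38,"d":83,"e":{"ggg":20,"gnr":64,"oq":57,"qvx":33,"vc":50,"zw":10},"epc":51,"lby":68}
After op 17 (add /e/ggg 21): {"c":38,"d":83,"e":{"ggg":21,"gnr":64,"oq":57,"qvx":33,"vc":50,"zw":10},"epc":51,"lby":68}
After op 18 (replace /e/oq 85): {"c":38,"d":83,"e":{"ggg":21,"gnr":64,"oq":85,"qvx":33,"vc":50,"zw":10},"epc":51,"lby":68}
Value at /e/oq: 85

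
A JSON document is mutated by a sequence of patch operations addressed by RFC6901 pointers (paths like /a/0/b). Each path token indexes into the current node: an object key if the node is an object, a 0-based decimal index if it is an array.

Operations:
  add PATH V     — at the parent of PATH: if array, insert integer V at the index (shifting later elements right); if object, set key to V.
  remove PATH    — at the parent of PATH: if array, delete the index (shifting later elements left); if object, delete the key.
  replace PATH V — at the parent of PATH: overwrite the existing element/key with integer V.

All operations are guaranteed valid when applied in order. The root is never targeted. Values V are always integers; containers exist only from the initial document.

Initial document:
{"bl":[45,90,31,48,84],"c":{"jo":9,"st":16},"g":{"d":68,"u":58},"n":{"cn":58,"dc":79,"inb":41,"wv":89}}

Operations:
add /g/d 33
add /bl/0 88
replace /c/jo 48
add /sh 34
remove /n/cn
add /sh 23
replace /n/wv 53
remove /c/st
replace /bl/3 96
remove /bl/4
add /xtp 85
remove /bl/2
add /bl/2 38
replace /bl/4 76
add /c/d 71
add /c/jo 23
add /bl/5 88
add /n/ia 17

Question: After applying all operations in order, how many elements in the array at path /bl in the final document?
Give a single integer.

After op 1 (add /g/d 33): {"bl":[45,90,31,48,84],"c":{"jo":9,"st":16},"g":{"d":33,"u":58},"n":{"cn":58,"dc":79,"inb":41,"wv":89}}
After op 2 (add /bl/0 88): {"bl":[88,45,90,31,48,84],"c":{"jo":9,"st":16},"g":{"d":33,"u":58},"n":{"cn":58,"dc":79,"inb":41,"wv":89}}
After op 3 (replace /c/jo 48): {"bl":[88,45,90,31,48,84],"c":{"jo":48,"st":16},"g":{"d":33,"u":58},"n":{"cn":58,"dc":79,"inb":41,"wv":89}}
After op 4 (add /sh 34): {"bl":[88,45,90,31,48,84],"c":{"jo":48,"st":16},"g":{"d":33,"u":58},"n":{"cn":58,"dc":79,"inb":41,"wv":89},"sh":34}
After op 5 (remove /n/cn): {"bl":[88,45,90,31,48,84],"c":{"jo":48,"st":16},"g":{"d":33,"u":58},"n":{"dc":79,"inb":41,"wv":89},"sh":34}
After op 6 (add /sh 23): {"bl":[88,45,90,31,48,84],"c":{"jo":48,"st":16},"g":{"d":33,"u":58},"n":{"dc":79,"inb":41,"wv":89},"sh":23}
After op 7 (replace /n/wv 53): {"bl":[88,45,90,31,48,84],"c":{"jo":48,"st":16},"g":{"d":33,"u":58},"n":{"dc":79,"inb":41,"wv":53},"sh":23}
After op 8 (remove /c/st): {"bl":[88,45,90,31,48,84],"c":{"jo":48},"g":{"d":33,"u":58},"n":{"dc":79,"inb":41,"wv":53},"sh":23}
After op 9 (replace /bl/3 96): {"bl":[88,45,90,96,48,84],"c":{"jo":48},"g":{"d":33,"u":58},"n":{"dc":79,"inb":41,"wv":53},"sh":23}
After op 10 (remove /bl/4): {"bl":[88,45,90,96,84],"c":{"jo":48},"g":{"d":33,"u":58},"n":{"dc":79,"inb":41,"wv":53},"sh":23}
After op 11 (add /xtp 85): {"bl":[88,45,90,96,84],"c":{"jo":48},"g":{"d":33,"u":58},"n":{"dc":79,"inb":41,"wv":53},"sh":23,"xtp":85}
After op 12 (remove /bl/2): {"bl":[88,45,96,84],"c":{"jo":48},"g":{"d":33,"u":58},"n":{"dc":79,"inb":41,"wv":53},"sh":23,"xtp":85}
After op 13 (add /bl/2 38): {"bl":[88,45,38,96,84],"c":{"jo":48},"g":{"d":33,"u":58},"n":{"dc":79,"inb":41,"wv":53},"sh":23,"xtp":85}
After op 14 (replace /bl/4 76): {"bl":[88,45,38,96,76],"c":{"jo":48},"g":{"d":33,"u":58},"n":{"dc":79,"inb":41,"wv":53},"sh":23,"xtp":85}
After op 15 (add /c/d 71): {"bl":[88,45,38,96,76],"c":{"d":71,"jo":48},"g":{"d":33,"u":58},"n":{"dc":79,"inb":41,"wv":53},"sh":23,"xtp":85}
After op 16 (add /c/jo 23): {"bl":[88,45,38,96,76],"c":{"d":71,"jo":23},"g":{"d":33,"u":58},"n":{"dc":79,"inb":41,"wv":53},"sh":23,"xtp":85}
After op 17 (add /bl/5 88): {"bl":[88,45,38,96,76,88],"c":{"d":71,"jo":23},"g":{"d":33,"u":58},"n":{"dc":79,"inb":41,"wv":53},"sh":23,"xtp":85}
After op 18 (add /n/ia 17): {"bl":[88,45,38,96,76,88],"c":{"d":71,"jo":23},"g":{"d":33,"u":58},"n":{"dc":79,"ia":17,"inb":41,"wv":53},"sh":23,"xtp":85}
Size at path /bl: 6

Answer: 6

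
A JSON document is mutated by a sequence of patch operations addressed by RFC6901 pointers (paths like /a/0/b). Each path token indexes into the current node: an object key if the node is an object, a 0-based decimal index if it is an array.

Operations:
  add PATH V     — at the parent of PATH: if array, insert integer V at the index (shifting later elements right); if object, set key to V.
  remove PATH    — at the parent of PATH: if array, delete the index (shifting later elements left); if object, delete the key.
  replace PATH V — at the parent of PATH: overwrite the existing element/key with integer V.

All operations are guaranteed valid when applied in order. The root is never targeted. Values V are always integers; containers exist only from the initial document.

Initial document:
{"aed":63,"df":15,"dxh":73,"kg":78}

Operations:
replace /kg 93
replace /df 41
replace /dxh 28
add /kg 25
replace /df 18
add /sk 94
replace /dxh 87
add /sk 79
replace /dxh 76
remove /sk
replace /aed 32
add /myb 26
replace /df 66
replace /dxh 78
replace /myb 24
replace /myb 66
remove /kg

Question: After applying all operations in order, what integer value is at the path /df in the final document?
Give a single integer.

Answer: 66

Derivation:
After op 1 (replace /kg 93): {"aed":63,"df":15,"dxh":73,"kg":93}
After op 2 (replace /df 41): {"aed":63,"df":41,"dxh":73,"kg":93}
After op 3 (replace /dxh 28): {"aed":63,"df":41,"dxh":28,"kg":93}
After op 4 (add /kg 25): {"aed":63,"df":41,"dxh":28,"kg":25}
After op 5 (replace /df 18): {"aed":63,"df":18,"dxh":28,"kg":25}
After op 6 (add /sk 94): {"aed":63,"df":18,"dxh":28,"kg":25,"sk":94}
After op 7 (replace /dxh 87): {"aed":63,"df":18,"dxh":87,"kg":25,"sk":94}
After op 8 (add /sk 79): {"aed":63,"df":18,"dxh":87,"kg":25,"sk":79}
After op 9 (replace /dxh 76): {"aed":63,"df":18,"dxh":76,"kg":25,"sk":79}
After op 10 (remove /sk): {"aed":63,"df":18,"dxh":76,"kg":25}
After op 11 (replace /aed 32): {"aed":32,"df":18,"dxh":76,"kg":25}
After op 12 (add /myb 26): {"aed":32,"df":18,"dxh":76,"kg":25,"myb":26}
After op 13 (replace /df 66): {"aed":32,"df":66,"dxh":76,"kg":25,"myb":26}
After op 14 (replace /dxh 78): {"aed":32,"df":66,"dxh":78,"kg":25,"myb":26}
After op 15 (replace /myb 24): {"aed":32,"df":66,"dxh":78,"kg":25,"myb":24}
After op 16 (replace /myb 66): {"aed":32,"df":66,"dxh":78,"kg":25,"myb":66}
After op 17 (remove /kg): {"aed":32,"df":66,"dxh":78,"myb":66}
Value at /df: 66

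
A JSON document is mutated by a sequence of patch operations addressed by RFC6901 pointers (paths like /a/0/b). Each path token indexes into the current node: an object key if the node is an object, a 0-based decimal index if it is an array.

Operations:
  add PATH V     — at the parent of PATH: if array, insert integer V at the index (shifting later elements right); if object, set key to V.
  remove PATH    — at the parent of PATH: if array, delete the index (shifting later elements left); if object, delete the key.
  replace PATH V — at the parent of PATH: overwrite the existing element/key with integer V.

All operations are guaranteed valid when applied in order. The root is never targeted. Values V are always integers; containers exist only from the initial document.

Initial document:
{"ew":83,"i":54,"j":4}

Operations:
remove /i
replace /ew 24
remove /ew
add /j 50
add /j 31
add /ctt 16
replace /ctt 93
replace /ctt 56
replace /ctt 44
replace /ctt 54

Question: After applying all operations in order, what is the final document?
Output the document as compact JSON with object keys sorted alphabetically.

After op 1 (remove /i): {"ew":83,"j":4}
After op 2 (replace /ew 24): {"ew":24,"j":4}
After op 3 (remove /ew): {"j":4}
After op 4 (add /j 50): {"j":50}
After op 5 (add /j 31): {"j":31}
After op 6 (add /ctt 16): {"ctt":16,"j":31}
After op 7 (replace /ctt 93): {"ctt":93,"j":31}
After op 8 (replace /ctt 56): {"ctt":56,"j":31}
After op 9 (replace /ctt 44): {"ctt":44,"j":31}
After op 10 (replace /ctt 54): {"ctt":54,"j":31}

Answer: {"ctt":54,"j":31}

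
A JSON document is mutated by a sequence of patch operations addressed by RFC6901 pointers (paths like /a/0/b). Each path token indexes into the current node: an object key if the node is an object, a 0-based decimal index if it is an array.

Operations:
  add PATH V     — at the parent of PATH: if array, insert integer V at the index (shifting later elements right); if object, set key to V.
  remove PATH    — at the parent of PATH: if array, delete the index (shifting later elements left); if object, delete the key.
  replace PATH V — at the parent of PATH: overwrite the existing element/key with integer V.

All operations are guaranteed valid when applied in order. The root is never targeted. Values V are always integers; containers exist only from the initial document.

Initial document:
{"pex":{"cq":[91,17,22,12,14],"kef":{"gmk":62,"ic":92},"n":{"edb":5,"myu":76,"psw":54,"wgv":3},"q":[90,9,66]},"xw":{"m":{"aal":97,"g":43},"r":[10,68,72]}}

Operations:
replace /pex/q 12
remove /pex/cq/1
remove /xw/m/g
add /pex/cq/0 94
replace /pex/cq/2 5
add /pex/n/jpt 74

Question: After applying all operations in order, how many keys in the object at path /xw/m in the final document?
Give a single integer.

After op 1 (replace /pex/q 12): {"pex":{"cq":[91,17,22,12,14],"kef":{"gmk":62,"ic":92},"n":{"edb":5,"myu":76,"psw":54,"wgv":3},"q":12},"xw":{"m":{"aal":97,"g":43},"r":[10,68,72]}}
After op 2 (remove /pex/cq/1): {"pex":{"cq":[91,22,12,14],"kef":{"gmk":62,"ic":92},"n":{"edb":5,"myu":76,"psw":54,"wgv":3},"q":12},"xw":{"m":{"aal":97,"g":43},"r":[10,68,72]}}
After op 3 (remove /xw/m/g): {"pex":{"cq":[91,22,12,14],"kef":{"gmk":62,"ic":92},"n":{"edb":5,"myu":76,"psw":54,"wgv":3},"q":12},"xw":{"m":{"aal":97},"r":[10,68,72]}}
After op 4 (add /pex/cq/0 94): {"pex":{"cq":[94,91,22,12,14],"kef":{"gmk":62,"ic":92},"n":{"edb":5,"myu":76,"psw":54,"wgv":3},"q":12},"xw":{"m":{"aal":97},"r":[10,68,72]}}
After op 5 (replace /pex/cq/2 5): {"pex":{"cq":[94,91,5,12,14],"kef":{"gmk":62,"ic":92},"n":{"edb":5,"myu":76,"psw":54,"wgv":3},"q":12},"xw":{"m":{"aal":97},"r":[10,68,72]}}
After op 6 (add /pex/n/jpt 74): {"pex":{"cq":[94,91,5,12,14],"kef":{"gmk":62,"ic":92},"n":{"edb":5,"jpt":74,"myu":76,"psw":54,"wgv":3},"q":12},"xw":{"m":{"aal":97},"r":[10,68,72]}}
Size at path /xw/m: 1

Answer: 1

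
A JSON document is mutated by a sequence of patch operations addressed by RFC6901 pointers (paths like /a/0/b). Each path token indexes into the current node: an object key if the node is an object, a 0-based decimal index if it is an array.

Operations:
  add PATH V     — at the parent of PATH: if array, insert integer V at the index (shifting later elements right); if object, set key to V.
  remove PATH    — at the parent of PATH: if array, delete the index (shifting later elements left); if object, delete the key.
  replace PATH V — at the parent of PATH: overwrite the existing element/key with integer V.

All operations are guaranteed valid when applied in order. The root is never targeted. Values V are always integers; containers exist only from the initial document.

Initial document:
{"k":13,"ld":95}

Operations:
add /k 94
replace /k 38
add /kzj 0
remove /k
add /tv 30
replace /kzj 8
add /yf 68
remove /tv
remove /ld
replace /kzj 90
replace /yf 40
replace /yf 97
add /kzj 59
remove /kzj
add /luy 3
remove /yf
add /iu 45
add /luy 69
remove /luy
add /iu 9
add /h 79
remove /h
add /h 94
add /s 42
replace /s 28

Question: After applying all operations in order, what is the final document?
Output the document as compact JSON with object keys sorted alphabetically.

Answer: {"h":94,"iu":9,"s":28}

Derivation:
After op 1 (add /k 94): {"k":94,"ld":95}
After op 2 (replace /k 38): {"k":38,"ld":95}
After op 3 (add /kzj 0): {"k":38,"kzj":0,"ld":95}
After op 4 (remove /k): {"kzj":0,"ld":95}
After op 5 (add /tv 30): {"kzj":0,"ld":95,"tv":30}
After op 6 (replace /kzj 8): {"kzj":8,"ld":95,"tv":30}
After op 7 (add /yf 68): {"kzj":8,"ld":95,"tv":30,"yf":68}
After op 8 (remove /tv): {"kzj":8,"ld":95,"yf":68}
After op 9 (remove /ld): {"kzj":8,"yf":68}
After op 10 (replace /kzj 90): {"kzj":90,"yf":68}
After op 11 (replace /yf 40): {"kzj":90,"yf":40}
After op 12 (replace /yf 97): {"kzj":90,"yf":97}
After op 13 (add /kzj 59): {"kzj":59,"yf":97}
After op 14 (remove /kzj): {"yf":97}
After op 15 (add /luy 3): {"luy":3,"yf":97}
After op 16 (remove /yf): {"luy":3}
After op 17 (add /iu 45): {"iu":45,"luy":3}
After op 18 (add /luy 69): {"iu":45,"luy":69}
After op 19 (remove /luy): {"iu":45}
After op 20 (add /iu 9): {"iu":9}
After op 21 (add /h 79): {"h":79,"iu":9}
After op 22 (remove /h): {"iu":9}
After op 23 (add /h 94): {"h":94,"iu":9}
After op 24 (add /s 42): {"h":94,"iu":9,"s":42}
After op 25 (replace /s 28): {"h":94,"iu":9,"s":28}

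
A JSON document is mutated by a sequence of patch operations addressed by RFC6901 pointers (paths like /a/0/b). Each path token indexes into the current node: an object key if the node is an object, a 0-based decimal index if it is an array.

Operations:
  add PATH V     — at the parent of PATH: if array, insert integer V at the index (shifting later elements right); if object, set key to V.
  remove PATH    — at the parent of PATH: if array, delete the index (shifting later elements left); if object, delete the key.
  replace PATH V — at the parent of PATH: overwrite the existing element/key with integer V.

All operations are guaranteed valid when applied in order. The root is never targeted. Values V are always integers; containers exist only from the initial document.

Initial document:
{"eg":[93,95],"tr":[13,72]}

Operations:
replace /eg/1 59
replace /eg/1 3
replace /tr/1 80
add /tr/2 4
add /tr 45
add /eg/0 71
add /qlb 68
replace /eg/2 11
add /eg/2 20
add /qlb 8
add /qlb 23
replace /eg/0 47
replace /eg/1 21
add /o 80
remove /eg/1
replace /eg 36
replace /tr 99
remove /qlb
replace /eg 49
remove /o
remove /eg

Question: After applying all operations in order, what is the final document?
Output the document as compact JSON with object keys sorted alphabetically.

After op 1 (replace /eg/1 59): {"eg":[93,59],"tr":[13,72]}
After op 2 (replace /eg/1 3): {"eg":[93,3],"tr":[13,72]}
After op 3 (replace /tr/1 80): {"eg":[93,3],"tr":[13,80]}
After op 4 (add /tr/2 4): {"eg":[93,3],"tr":[13,80,4]}
After op 5 (add /tr 45): {"eg":[93,3],"tr":45}
After op 6 (add /eg/0 71): {"eg":[71,93,3],"tr":45}
After op 7 (add /qlb 68): {"eg":[71,93,3],"qlb":68,"tr":45}
After op 8 (replace /eg/2 11): {"eg":[71,93,11],"qlb":68,"tr":45}
After op 9 (add /eg/2 20): {"eg":[71,93,20,11],"qlb":68,"tr":45}
After op 10 (add /qlb 8): {"eg":[71,93,20,11],"qlb":8,"tr":45}
After op 11 (add /qlb 23): {"eg":[71,93,20,11],"qlb":23,"tr":45}
After op 12 (replace /eg/0 47): {"eg":[47,93,20,11],"qlb":23,"tr":45}
After op 13 (replace /eg/1 21): {"eg":[47,21,20,11],"qlb":23,"tr":45}
After op 14 (add /o 80): {"eg":[47,21,20,11],"o":80,"qlb":23,"tr":45}
After op 15 (remove /eg/1): {"eg":[47,20,11],"o":80,"qlb":23,"tr":45}
After op 16 (replace /eg 36): {"eg":36,"o":80,"qlb":23,"tr":45}
After op 17 (replace /tr 99): {"eg":36,"o":80,"qlb":23,"tr":99}
After op 18 (remove /qlb): {"eg":36,"o":80,"tr":99}
After op 19 (replace /eg 49): {"eg":49,"o":80,"tr":99}
After op 20 (remove /o): {"eg":49,"tr":99}
After op 21 (remove /eg): {"tr":99}

Answer: {"tr":99}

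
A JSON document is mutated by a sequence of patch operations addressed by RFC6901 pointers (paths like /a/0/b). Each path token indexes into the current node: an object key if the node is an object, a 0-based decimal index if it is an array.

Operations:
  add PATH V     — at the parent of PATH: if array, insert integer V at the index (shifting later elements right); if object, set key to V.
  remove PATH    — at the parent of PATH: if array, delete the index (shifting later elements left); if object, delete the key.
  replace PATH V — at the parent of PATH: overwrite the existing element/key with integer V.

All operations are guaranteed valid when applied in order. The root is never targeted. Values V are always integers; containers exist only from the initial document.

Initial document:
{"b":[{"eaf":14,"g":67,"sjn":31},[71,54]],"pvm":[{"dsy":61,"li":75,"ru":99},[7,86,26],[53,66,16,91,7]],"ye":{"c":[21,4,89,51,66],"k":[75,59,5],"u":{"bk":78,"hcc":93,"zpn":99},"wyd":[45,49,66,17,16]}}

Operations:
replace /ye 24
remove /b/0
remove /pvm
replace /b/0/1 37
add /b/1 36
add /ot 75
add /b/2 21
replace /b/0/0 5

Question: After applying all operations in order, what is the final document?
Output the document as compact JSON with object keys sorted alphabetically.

After op 1 (replace /ye 24): {"b":[{"eaf":14,"g":67,"sjn":31},[71,54]],"pvm":[{"dsy":61,"li":75,"ru":99},[7,86,26],[53,66,16,91,7]],"ye":24}
After op 2 (remove /b/0): {"b":[[71,54]],"pvm":[{"dsy":61,"li":75,"ru":99},[7,86,26],[53,66,16,91,7]],"ye":24}
After op 3 (remove /pvm): {"b":[[71,54]],"ye":24}
After op 4 (replace /b/0/1 37): {"b":[[71,37]],"ye":24}
After op 5 (add /b/1 36): {"b":[[71,37],36],"ye":24}
After op 6 (add /ot 75): {"b":[[71,37],36],"ot":75,"ye":24}
After op 7 (add /b/2 21): {"b":[[71,37],36,21],"ot":75,"ye":24}
After op 8 (replace /b/0/0 5): {"b":[[5,37],36,21],"ot":75,"ye":24}

Answer: {"b":[[5,37],36,21],"ot":75,"ye":24}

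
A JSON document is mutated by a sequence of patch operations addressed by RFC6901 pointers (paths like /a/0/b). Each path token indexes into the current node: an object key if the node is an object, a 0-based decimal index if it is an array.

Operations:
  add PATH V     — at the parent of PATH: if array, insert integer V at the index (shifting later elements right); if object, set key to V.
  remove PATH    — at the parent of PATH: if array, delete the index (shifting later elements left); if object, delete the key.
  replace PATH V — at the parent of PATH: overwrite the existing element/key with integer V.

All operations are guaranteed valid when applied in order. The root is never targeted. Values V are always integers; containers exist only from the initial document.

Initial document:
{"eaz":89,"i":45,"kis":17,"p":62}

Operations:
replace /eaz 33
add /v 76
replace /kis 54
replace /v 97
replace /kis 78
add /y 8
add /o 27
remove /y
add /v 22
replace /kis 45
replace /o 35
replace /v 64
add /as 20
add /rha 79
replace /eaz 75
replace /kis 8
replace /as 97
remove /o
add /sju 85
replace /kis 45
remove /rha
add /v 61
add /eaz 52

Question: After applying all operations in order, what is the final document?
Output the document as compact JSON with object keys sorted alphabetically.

After op 1 (replace /eaz 33): {"eaz":33,"i":45,"kis":17,"p":62}
After op 2 (add /v 76): {"eaz":33,"i":45,"kis":17,"p":62,"v":76}
After op 3 (replace /kis 54): {"eaz":33,"i":45,"kis":54,"p":62,"v":76}
After op 4 (replace /v 97): {"eaz":33,"i":45,"kis":54,"p":62,"v":97}
After op 5 (replace /kis 78): {"eaz":33,"i":45,"kis":78,"p":62,"v":97}
After op 6 (add /y 8): {"eaz":33,"i":45,"kis":78,"p":62,"v":97,"y":8}
After op 7 (add /o 27): {"eaz":33,"i":45,"kis":78,"o":27,"p":62,"v":97,"y":8}
After op 8 (remove /y): {"eaz":33,"i":45,"kis":78,"o":27,"p":62,"v":97}
After op 9 (add /v 22): {"eaz":33,"i":45,"kis":78,"o":27,"p":62,"v":22}
After op 10 (replace /kis 45): {"eaz":33,"i":45,"kis":45,"o":27,"p":62,"v":22}
After op 11 (replace /o 35): {"eaz":33,"i":45,"kis":45,"o":35,"p":62,"v":22}
After op 12 (replace /v 64): {"eaz":33,"i":45,"kis":45,"o":35,"p":62,"v":64}
After op 13 (add /as 20): {"as":20,"eaz":33,"i":45,"kis":45,"o":35,"p":62,"v":64}
After op 14 (add /rha 79): {"as":20,"eaz":33,"i":45,"kis":45,"o":35,"p":62,"rha":79,"v":64}
After op 15 (replace /eaz 75): {"as":20,"eaz":75,"i":45,"kis":45,"o":35,"p":62,"rha":79,"v":64}
After op 16 (replace /kis 8): {"as":20,"eaz":75,"i":45,"kis":8,"o":35,"p":62,"rha":79,"v":64}
After op 17 (replace /as 97): {"as":97,"eaz":75,"i":45,"kis":8,"o":35,"p":62,"rha":79,"v":64}
After op 18 (remove /o): {"as":97,"eaz":75,"i":45,"kis":8,"p":62,"rha":79,"v":64}
After op 19 (add /sju 85): {"as":97,"eaz":75,"i":45,"kis":8,"p":62,"rha":79,"sju":85,"v":64}
After op 20 (replace /kis 45): {"as":97,"eaz":75,"i":45,"kis":45,"p":62,"rha":79,"sju":85,"v":64}
After op 21 (remove /rha): {"as":97,"eaz":75,"i":45,"kis":45,"p":62,"sju":85,"v":64}
After op 22 (add /v 61): {"as":97,"eaz":75,"i":45,"kis":45,"p":62,"sju":85,"v":61}
After op 23 (add /eaz 52): {"as":97,"eaz":52,"i":45,"kis":45,"p":62,"sju":85,"v":61}

Answer: {"as":97,"eaz":52,"i":45,"kis":45,"p":62,"sju":85,"v":61}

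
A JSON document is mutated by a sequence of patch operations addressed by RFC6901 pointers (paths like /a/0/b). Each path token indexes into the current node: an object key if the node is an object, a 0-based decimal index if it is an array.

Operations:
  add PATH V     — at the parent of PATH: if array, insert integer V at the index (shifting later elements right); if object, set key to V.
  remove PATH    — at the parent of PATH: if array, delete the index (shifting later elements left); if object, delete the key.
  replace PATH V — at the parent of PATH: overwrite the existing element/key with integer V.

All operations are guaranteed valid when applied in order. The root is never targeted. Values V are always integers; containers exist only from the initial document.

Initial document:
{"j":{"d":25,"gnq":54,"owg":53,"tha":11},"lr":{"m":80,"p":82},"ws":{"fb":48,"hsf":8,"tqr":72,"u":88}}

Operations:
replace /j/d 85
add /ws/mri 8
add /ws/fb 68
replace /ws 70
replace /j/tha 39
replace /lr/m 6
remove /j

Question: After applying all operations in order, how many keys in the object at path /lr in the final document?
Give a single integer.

After op 1 (replace /j/d 85): {"j":{"d":85,"gnq":54,"owg":53,"tha":11},"lr":{"m":80,"p":82},"ws":{"fb":48,"hsf":8,"tqr":72,"u":88}}
After op 2 (add /ws/mri 8): {"j":{"d":85,"gnq":54,"owg":53,"tha":11},"lr":{"m":80,"p":82},"ws":{"fb":48,"hsf":8,"mri":8,"tqr":72,"u":88}}
After op 3 (add /ws/fb 68): {"j":{"d":85,"gnq":54,"owg":53,"tha":11},"lr":{"m":80,"p":82},"ws":{"fb":68,"hsf":8,"mri":8,"tqr":72,"u":88}}
After op 4 (replace /ws 70): {"j":{"d":85,"gnq":54,"owg":53,"tha":11},"lr":{"m":80,"p":82},"ws":70}
After op 5 (replace /j/tha 39): {"j":{"d":85,"gnq":54,"owg":53,"tha":39},"lr":{"m":80,"p":82},"ws":70}
After op 6 (replace /lr/m 6): {"j":{"d":85,"gnq":54,"owg":53,"tha":39},"lr":{"m":6,"p":82},"ws":70}
After op 7 (remove /j): {"lr":{"m":6,"p":82},"ws":70}
Size at path /lr: 2

Answer: 2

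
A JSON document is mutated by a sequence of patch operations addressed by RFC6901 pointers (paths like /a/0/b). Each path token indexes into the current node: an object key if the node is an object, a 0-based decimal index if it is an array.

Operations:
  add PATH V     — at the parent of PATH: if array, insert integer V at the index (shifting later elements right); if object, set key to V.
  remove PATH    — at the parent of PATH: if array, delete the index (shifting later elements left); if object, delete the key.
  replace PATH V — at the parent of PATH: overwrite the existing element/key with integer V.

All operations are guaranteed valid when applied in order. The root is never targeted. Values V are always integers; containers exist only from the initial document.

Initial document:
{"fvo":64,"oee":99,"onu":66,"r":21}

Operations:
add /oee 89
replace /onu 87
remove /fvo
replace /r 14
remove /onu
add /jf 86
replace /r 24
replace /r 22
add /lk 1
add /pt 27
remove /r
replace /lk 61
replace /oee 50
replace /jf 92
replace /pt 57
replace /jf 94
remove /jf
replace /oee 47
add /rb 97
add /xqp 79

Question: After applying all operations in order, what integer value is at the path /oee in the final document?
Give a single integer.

After op 1 (add /oee 89): {"fvo":64,"oee":89,"onu":66,"r":21}
After op 2 (replace /onu 87): {"fvo":64,"oee":89,"onu":87,"r":21}
After op 3 (remove /fvo): {"oee":89,"onu":87,"r":21}
After op 4 (replace /r 14): {"oee":89,"onu":87,"r":14}
After op 5 (remove /onu): {"oee":89,"r":14}
After op 6 (add /jf 86): {"jf":86,"oee":89,"r":14}
After op 7 (replace /r 24): {"jf":86,"oee":89,"r":24}
After op 8 (replace /r 22): {"jf":86,"oee":89,"r":22}
After op 9 (add /lk 1): {"jf":86,"lk":1,"oee":89,"r":22}
After op 10 (add /pt 27): {"jf":86,"lk":1,"oee":89,"pt":27,"r":22}
After op 11 (remove /r): {"jf":86,"lk":1,"oee":89,"pt":27}
After op 12 (replace /lk 61): {"jf":86,"lk":61,"oee":89,"pt":27}
After op 13 (replace /oee 50): {"jf":86,"lk":61,"oee":50,"pt":27}
After op 14 (replace /jf 92): {"jf":92,"lk":61,"oee":50,"pt":27}
After op 15 (replace /pt 57): {"jf":92,"lk":61,"oee":50,"pt":57}
After op 16 (replace /jf 94): {"jf":94,"lk":61,"oee":50,"pt":57}
After op 17 (remove /jf): {"lk":61,"oee":50,"pt":57}
After op 18 (replace /oee 47): {"lk":61,"oee":47,"pt":57}
After op 19 (add /rb 97): {"lk":61,"oee":47,"pt":57,"rb":97}
After op 20 (add /xqp 79): {"lk":61,"oee":47,"pt":57,"rb":97,"xqp":79}
Value at /oee: 47

Answer: 47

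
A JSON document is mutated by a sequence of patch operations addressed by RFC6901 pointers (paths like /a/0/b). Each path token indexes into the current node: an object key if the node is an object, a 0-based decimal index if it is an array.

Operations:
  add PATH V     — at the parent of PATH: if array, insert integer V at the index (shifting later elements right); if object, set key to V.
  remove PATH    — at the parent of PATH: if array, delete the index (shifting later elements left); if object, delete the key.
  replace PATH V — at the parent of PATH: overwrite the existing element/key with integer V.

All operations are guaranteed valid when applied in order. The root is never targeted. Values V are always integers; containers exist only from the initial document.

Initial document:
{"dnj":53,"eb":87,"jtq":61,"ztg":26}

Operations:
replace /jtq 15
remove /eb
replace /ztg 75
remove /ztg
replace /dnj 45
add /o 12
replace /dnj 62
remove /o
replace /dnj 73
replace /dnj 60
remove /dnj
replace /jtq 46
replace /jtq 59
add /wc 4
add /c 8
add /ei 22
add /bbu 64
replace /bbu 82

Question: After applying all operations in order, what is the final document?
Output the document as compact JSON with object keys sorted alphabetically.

After op 1 (replace /jtq 15): {"dnj":53,"eb":87,"jtq":15,"ztg":26}
After op 2 (remove /eb): {"dnj":53,"jtq":15,"ztg":26}
After op 3 (replace /ztg 75): {"dnj":53,"jtq":15,"ztg":75}
After op 4 (remove /ztg): {"dnj":53,"jtq":15}
After op 5 (replace /dnj 45): {"dnj":45,"jtq":15}
After op 6 (add /o 12): {"dnj":45,"jtq":15,"o":12}
After op 7 (replace /dnj 62): {"dnj":62,"jtq":15,"o":12}
After op 8 (remove /o): {"dnj":62,"jtq":15}
After op 9 (replace /dnj 73): {"dnj":73,"jtq":15}
After op 10 (replace /dnj 60): {"dnj":60,"jtq":15}
After op 11 (remove /dnj): {"jtq":15}
After op 12 (replace /jtq 46): {"jtq":46}
After op 13 (replace /jtq 59): {"jtq":59}
After op 14 (add /wc 4): {"jtq":59,"wc":4}
After op 15 (add /c 8): {"c":8,"jtq":59,"wc":4}
After op 16 (add /ei 22): {"c":8,"ei":22,"jtq":59,"wc":4}
After op 17 (add /bbu 64): {"bbu":64,"c":8,"ei":22,"jtq":59,"wc":4}
After op 18 (replace /bbu 82): {"bbu":82,"c":8,"ei":22,"jtq":59,"wc":4}

Answer: {"bbu":82,"c":8,"ei":22,"jtq":59,"wc":4}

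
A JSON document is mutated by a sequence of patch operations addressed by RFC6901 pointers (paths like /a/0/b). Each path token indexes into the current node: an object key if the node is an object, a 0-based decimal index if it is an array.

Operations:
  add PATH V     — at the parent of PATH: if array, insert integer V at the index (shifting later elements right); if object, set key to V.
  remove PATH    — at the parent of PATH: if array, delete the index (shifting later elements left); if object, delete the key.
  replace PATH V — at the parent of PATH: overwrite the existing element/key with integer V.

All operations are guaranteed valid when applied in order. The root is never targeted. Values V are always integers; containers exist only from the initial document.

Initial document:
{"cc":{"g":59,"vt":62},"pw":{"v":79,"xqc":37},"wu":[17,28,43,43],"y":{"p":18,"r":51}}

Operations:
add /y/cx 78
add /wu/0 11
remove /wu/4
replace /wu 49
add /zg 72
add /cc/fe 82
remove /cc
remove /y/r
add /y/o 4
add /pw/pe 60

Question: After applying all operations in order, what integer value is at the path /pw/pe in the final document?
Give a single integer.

After op 1 (add /y/cx 78): {"cc":{"g":59,"vt":62},"pw":{"v":79,"xqc":37},"wu":[17,28,43,43],"y":{"cx":78,"p":18,"r":51}}
After op 2 (add /wu/0 11): {"cc":{"g":59,"vt":62},"pw":{"v":79,"xqc":37},"wu":[11,17,28,43,43],"y":{"cx":78,"p":18,"r":51}}
After op 3 (remove /wu/4): {"cc":{"g":59,"vt":62},"pw":{"v":79,"xqc":37},"wu":[11,17,28,43],"y":{"cx":78,"p":18,"r":51}}
After op 4 (replace /wu 49): {"cc":{"g":59,"vt":62},"pw":{"v":79,"xqc":37},"wu":49,"y":{"cx":78,"p":18,"r":51}}
After op 5 (add /zg 72): {"cc":{"g":59,"vt":62},"pw":{"v":79,"xqc":37},"wu":49,"y":{"cx":78,"p":18,"r":51},"zg":72}
After op 6 (add /cc/fe 82): {"cc":{"fe":82,"g":59,"vt":62},"pw":{"v":79,"xqc":37},"wu":49,"y":{"cx":78,"p":18,"r":51},"zg":72}
After op 7 (remove /cc): {"pw":{"v":79,"xqc":37},"wu":49,"y":{"cx":78,"p":18,"r":51},"zg":72}
After op 8 (remove /y/r): {"pw":{"v":79,"xqc":37},"wu":49,"y":{"cx":78,"p":18},"zg":72}
After op 9 (add /y/o 4): {"pw":{"v":79,"xqc":37},"wu":49,"y":{"cx":78,"o":4,"p":18},"zg":72}
After op 10 (add /pw/pe 60): {"pw":{"pe":60,"v":79,"xqc":37},"wu":49,"y":{"cx":78,"o":4,"p":18},"zg":72}
Value at /pw/pe: 60

Answer: 60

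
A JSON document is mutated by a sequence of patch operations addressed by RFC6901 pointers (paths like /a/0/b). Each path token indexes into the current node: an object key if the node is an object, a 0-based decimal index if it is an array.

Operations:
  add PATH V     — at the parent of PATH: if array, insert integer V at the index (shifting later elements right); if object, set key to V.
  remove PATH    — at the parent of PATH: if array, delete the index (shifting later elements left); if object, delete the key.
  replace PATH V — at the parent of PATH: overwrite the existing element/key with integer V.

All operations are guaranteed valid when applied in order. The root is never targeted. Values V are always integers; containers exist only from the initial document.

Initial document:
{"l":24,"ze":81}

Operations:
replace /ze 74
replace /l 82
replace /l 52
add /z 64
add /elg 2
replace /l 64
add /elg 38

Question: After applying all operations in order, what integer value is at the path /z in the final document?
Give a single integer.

Answer: 64

Derivation:
After op 1 (replace /ze 74): {"l":24,"ze":74}
After op 2 (replace /l 82): {"l":82,"ze":74}
After op 3 (replace /l 52): {"l":52,"ze":74}
After op 4 (add /z 64): {"l":52,"z":64,"ze":74}
After op 5 (add /elg 2): {"elg":2,"l":52,"z":64,"ze":74}
After op 6 (replace /l 64): {"elg":2,"l":64,"z":64,"ze":74}
After op 7 (add /elg 38): {"elg":38,"l":64,"z":64,"ze":74}
Value at /z: 64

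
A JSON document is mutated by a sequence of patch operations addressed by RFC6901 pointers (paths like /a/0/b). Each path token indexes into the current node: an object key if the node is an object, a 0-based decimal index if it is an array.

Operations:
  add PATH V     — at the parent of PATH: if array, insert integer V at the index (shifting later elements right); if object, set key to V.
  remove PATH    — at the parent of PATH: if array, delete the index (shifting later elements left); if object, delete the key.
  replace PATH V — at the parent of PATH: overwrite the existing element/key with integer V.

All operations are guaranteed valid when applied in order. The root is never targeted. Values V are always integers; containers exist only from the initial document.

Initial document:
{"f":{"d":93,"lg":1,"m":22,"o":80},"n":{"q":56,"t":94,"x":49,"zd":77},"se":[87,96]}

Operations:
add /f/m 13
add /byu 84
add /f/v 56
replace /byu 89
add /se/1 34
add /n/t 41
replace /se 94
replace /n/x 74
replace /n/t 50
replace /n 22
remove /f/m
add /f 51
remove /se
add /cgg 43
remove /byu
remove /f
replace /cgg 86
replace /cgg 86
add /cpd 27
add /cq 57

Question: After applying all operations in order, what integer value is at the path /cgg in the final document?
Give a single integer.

Answer: 86

Derivation:
After op 1 (add /f/m 13): {"f":{"d":93,"lg":1,"m":13,"o":80},"n":{"q":56,"t":94,"x":49,"zd":77},"se":[87,96]}
After op 2 (add /byu 84): {"byu":84,"f":{"d":93,"lg":1,"m":13,"o":80},"n":{"q":56,"t":94,"x":49,"zd":77},"se":[87,96]}
After op 3 (add /f/v 56): {"byu":84,"f":{"d":93,"lg":1,"m":13,"o":80,"v":56},"n":{"q":56,"t":94,"x":49,"zd":77},"se":[87,96]}
After op 4 (replace /byu 89): {"byu":89,"f":{"d":93,"lg":1,"m":13,"o":80,"v":56},"n":{"q":56,"t":94,"x":49,"zd":77},"se":[87,96]}
After op 5 (add /se/1 34): {"byu":89,"f":{"d":93,"lg":1,"m":13,"o":80,"v":56},"n":{"q":56,"t":94,"x":49,"zd":77},"se":[87,34,96]}
After op 6 (add /n/t 41): {"byu":89,"f":{"d":93,"lg":1,"m":13,"o":80,"v":56},"n":{"q":56,"t":41,"x":49,"zd":77},"se":[87,34,96]}
After op 7 (replace /se 94): {"byu":89,"f":{"d":93,"lg":1,"m":13,"o":80,"v":56},"n":{"q":56,"t":41,"x":49,"zd":77},"se":94}
After op 8 (replace /n/x 74): {"byu":89,"f":{"d":93,"lg":1,"m":13,"o":80,"v":56},"n":{"q":56,"t":41,"x":74,"zd":77},"se":94}
After op 9 (replace /n/t 50): {"byu":89,"f":{"d":93,"lg":1,"m":13,"o":80,"v":56},"n":{"q":56,"t":50,"x":74,"zd":77},"se":94}
After op 10 (replace /n 22): {"byu":89,"f":{"d":93,"lg":1,"m":13,"o":80,"v":56},"n":22,"se":94}
After op 11 (remove /f/m): {"byu":89,"f":{"d":93,"lg":1,"o":80,"v":56},"n":22,"se":94}
After op 12 (add /f 51): {"byu":89,"f":51,"n":22,"se":94}
After op 13 (remove /se): {"byu":89,"f":51,"n":22}
After op 14 (add /cgg 43): {"byu":89,"cgg":43,"f":51,"n":22}
After op 15 (remove /byu): {"cgg":43,"f":51,"n":22}
After op 16 (remove /f): {"cgg":43,"n":22}
After op 17 (replace /cgg 86): {"cgg":86,"n":22}
After op 18 (replace /cgg 86): {"cgg":86,"n":22}
After op 19 (add /cpd 27): {"cgg":86,"cpd":27,"n":22}
After op 20 (add /cq 57): {"cgg":86,"cpd":27,"cq":57,"n":22}
Value at /cgg: 86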